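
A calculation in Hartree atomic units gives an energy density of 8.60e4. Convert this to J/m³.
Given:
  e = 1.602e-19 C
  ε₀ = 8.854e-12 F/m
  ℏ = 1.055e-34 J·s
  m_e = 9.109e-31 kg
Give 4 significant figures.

2.519e18 J/m³

One atomic unit of energy density: u_au = E_h/a₀³ = m_e⁴e¹⁰/((4πε₀)⁵ℏ⁸) = 2.929e13 J/m³.
8.60e4 × 2.929e13 J/m³ = 2.519e18 J/m³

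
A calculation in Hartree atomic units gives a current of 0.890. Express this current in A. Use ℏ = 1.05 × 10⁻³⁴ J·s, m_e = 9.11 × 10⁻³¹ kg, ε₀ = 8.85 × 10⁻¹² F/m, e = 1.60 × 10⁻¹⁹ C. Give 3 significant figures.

5.94 × 10⁻³ A

One atomic unit of electric current: I_au = e E_h/ℏ = m_e e⁵/((4πε₀)²ℏ³) = 6.67 × 10⁻³ A.
0.890 × 6.67 × 10⁻³ A = 5.94 × 10⁻³ A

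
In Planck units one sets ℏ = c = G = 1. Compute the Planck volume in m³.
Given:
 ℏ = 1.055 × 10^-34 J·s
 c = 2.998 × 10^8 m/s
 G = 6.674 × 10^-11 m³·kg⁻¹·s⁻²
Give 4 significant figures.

4.224 × 10^-105 m³

V_P = (ℏG/c³)^(3/2)
  = √(1.784 × 10^-209)
  = 4.224 × 10^-105 m³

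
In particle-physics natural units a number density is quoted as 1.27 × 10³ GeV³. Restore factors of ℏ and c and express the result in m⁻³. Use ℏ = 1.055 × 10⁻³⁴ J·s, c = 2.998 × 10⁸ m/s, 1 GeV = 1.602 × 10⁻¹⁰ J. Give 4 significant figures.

1.650 × 10⁵⁰ m⁻³

Number density is [L]⁻³ = [E]³/(ℏc)³.
1 GeV³ → 1/(ℏc)³ × (1 GeV in J)³ = 1.299 × 10⁴⁷ m⁻³.
Result: 1.27 × 10³ × 1.299 × 10⁴⁷ = 1.650 × 10⁵⁰ m⁻³.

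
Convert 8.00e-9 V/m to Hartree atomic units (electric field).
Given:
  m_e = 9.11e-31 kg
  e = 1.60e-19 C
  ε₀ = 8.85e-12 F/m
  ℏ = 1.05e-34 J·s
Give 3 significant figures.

atomic unit of electric field: E_au = E_h/(e a₀) = m_e²e⁵/((4πε₀)³ℏ⁴) = 5.20e11 V/m.
8.00e-9 / 5.20e11 = 1.54e-20

1.54e-20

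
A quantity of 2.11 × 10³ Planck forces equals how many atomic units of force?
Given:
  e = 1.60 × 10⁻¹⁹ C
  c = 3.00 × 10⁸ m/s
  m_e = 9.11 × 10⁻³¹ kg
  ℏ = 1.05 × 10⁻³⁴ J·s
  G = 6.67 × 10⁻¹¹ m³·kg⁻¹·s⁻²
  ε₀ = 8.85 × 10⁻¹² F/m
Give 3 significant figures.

3.08 × 10⁵⁴

Planck force: F_P = c⁴/G = 1.21 × 10⁴⁴ N
atomic unit of force: F_au = E_h/a₀ = m_e²e⁶/((4πε₀)³ℏ⁴) = 8.33 × 10⁻⁸ N
2.11 × 10³ × 1.21 × 10⁴⁴ / 8.33 × 10⁻⁸ = 3.08 × 10⁵⁴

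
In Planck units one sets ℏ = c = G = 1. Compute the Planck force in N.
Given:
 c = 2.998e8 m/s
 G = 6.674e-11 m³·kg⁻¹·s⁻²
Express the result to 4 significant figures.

1.210e44 N

F_P = c⁴/G
  = 8.078e33 / 6.674e-11
  = 1.210e44 N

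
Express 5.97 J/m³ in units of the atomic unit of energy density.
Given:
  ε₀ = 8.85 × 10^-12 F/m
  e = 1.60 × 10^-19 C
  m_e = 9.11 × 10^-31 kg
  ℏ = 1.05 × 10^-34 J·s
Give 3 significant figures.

1.98 × 10^-13

atomic unit of energy density: u_au = E_h/a₀³ = m_e⁴e¹⁰/((4πε₀)⁵ℏ⁸) = 3.01 × 10^13 J/m³.
5.97 / 3.01 × 10^13 = 1.98 × 10^-13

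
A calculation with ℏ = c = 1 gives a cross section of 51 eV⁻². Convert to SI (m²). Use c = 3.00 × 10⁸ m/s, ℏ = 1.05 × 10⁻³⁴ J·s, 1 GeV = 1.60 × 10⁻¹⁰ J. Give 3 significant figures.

Area is [L]² = [E]⁻²·(ℏc)²; restore (ℏc)².
1 GeV⁻² → (ℏc)² × (1 GeV in J)⁻² = 3.88 × 10⁻³² m².
Convert the energy scale: 51 eV⁻² = 5.10 × 10¹⁹ GeV⁻².
Result: 5.10 × 10¹⁹ × 3.88 × 10⁻³² = 1.98 × 10⁻¹² m².

1.98 × 10⁻¹² m²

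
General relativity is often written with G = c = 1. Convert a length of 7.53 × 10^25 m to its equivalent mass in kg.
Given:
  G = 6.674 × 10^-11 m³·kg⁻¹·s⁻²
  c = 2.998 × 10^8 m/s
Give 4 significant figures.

Length → mass via c²/G.
7.53 × 10^25 m × (c²/G) = 1.014 × 10^53 kg

1.014 × 10^53 kg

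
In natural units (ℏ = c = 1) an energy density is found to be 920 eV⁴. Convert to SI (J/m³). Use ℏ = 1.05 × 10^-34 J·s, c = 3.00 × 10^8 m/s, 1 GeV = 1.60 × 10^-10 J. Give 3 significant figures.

1.93 × 10^4 J/m³

[E]/[L]³ = [E]⁴/(ℏc)³; restore (ℏc)⁻³.
1 GeV⁴ → 1/(ℏc)³ × (1 GeV in J)⁴ = 2.10 × 10^37 J/m³.
Convert the energy scale: 920 eV⁴ = 9.20 × 10^-34 GeV⁴.
Result: 9.20 × 10^-34 × 2.10 × 10^37 = 1.93 × 10^4 J/m³.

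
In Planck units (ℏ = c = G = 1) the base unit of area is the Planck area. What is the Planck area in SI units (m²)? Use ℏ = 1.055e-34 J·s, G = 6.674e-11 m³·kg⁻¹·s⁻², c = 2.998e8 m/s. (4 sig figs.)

2.613e-70 m²

A_P = ℏG/c³
  = 7.041e-45 / 2.695e25
  = 2.613e-70 m²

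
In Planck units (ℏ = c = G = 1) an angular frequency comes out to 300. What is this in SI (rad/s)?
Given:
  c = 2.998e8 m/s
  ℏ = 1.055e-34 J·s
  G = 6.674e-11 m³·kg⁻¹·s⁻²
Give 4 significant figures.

One Planck angular frequency: ω_P = √(c⁵/(ℏG)) = 1.855e43 rad/s.
300 × 1.855e43 rad/s = 5.564e45 rad/s

5.564e45 rad/s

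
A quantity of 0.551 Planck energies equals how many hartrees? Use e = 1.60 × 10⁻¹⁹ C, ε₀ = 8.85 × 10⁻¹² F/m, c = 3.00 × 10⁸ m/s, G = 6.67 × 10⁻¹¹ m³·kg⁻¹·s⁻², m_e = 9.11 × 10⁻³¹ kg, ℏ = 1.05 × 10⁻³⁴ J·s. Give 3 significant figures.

2.46 × 10²⁶

Planck energy: E_P = √(ℏc⁵/G) = 1.96 × 10⁹ J
hartree: E_h = m_e e⁴/(4πε₀ℏ)² = 4.38 × 10⁻¹⁸ J
0.551 × 1.96 × 10⁹ / 4.38 × 10⁻¹⁸ = 2.46 × 10²⁶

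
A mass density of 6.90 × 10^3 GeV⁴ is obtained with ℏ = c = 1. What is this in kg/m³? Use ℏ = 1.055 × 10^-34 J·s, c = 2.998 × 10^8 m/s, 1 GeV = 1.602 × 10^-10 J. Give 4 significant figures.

Mass density is [E]/(c²[L]³) = [E]⁴/(ℏ³c⁵).
1 GeV⁴ → 1/(ℏ³c⁵) × (1 GeV in J)⁴ = 2.316 × 10^20 kg/m³.
Result: 6.90 × 10^3 × 2.316 × 10^20 = 1.598 × 10^24 kg/m³.

1.598 × 10^24 kg/m³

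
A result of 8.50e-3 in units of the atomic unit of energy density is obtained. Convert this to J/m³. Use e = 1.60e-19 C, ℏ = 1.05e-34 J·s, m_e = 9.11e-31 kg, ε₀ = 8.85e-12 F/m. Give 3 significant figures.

One atomic unit of energy density: u_au = E_h/a₀³ = m_e⁴e¹⁰/((4πε₀)⁵ℏ⁸) = 3.01e13 J/m³.
8.50e-3 × 3.01e13 J/m³ = 2.56e11 J/m³

2.56e11 J/m³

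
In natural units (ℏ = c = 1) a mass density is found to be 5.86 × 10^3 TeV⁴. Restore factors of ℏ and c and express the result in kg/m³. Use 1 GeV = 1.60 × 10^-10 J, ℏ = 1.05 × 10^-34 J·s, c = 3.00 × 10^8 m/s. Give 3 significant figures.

1.37 × 10^36 kg/m³

Mass density is [E]/(c²[L]³) = [E]⁴/(ℏ³c⁵).
1 GeV⁴ → 1/(ℏ³c⁵) × (1 GeV in J)⁴ = 2.33 × 10^20 kg/m³.
Convert the energy scale: 5.86 × 10^3 TeV⁴ = 5.86 × 10^15 GeV⁴.
Result: 5.86 × 10^15 × 2.33 × 10^20 = 1.37 × 10^36 kg/m³.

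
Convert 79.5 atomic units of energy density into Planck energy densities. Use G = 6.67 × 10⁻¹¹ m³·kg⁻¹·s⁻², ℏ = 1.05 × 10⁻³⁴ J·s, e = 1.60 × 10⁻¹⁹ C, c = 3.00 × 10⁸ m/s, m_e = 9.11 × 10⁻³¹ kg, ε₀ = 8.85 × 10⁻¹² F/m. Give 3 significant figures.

atomic unit of energy density: u_au = E_h/a₀³ = m_e⁴e¹⁰/((4πε₀)⁵ℏ⁸) = 3.01 × 10¹³ J/m³
Planck energy density: u_P = c⁷/(ℏG²) = 4.68 × 10¹¹³ J/m³
79.5 × 3.01 × 10¹³ / 4.68 × 10¹¹³ = 5.12 × 10⁻⁹⁹

5.12 × 10⁻⁹⁹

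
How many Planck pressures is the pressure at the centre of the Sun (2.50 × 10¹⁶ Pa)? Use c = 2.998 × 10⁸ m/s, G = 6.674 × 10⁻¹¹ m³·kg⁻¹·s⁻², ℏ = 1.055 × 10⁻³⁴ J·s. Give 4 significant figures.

Planck pressure: p_P = c⁷/(ℏG²) = 4.632 × 10¹¹³ Pa.
2.50 × 10¹⁶ / 4.632 × 10¹¹³ = 5.397 × 10⁻⁹⁸

5.397 × 10⁻⁹⁸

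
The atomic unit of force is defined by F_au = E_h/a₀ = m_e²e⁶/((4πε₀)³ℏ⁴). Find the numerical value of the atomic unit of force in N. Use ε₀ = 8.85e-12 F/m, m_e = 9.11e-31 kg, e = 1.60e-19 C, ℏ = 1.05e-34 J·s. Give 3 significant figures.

F_au = E_h/a₀ = m_e²e⁶/((4πε₀)³ℏ⁴)
E_h = 4.38e-18 J
a₀ = 5.26e-11 m
E_h/a₀ = 8.33e-8 N

8.33e-8 N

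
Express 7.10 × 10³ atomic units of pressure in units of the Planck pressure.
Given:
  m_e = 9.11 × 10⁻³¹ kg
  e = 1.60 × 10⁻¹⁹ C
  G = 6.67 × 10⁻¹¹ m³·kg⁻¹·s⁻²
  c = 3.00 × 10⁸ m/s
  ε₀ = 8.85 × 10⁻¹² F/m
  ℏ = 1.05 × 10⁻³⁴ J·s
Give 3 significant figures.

atomic unit of pressure: P_au = E_h/a₀³ = m_e⁴e¹⁰/((4πε₀)⁵ℏ⁸) = 3.01 × 10¹³ Pa
Planck pressure: p_P = c⁷/(ℏG²) = 4.68 × 10¹¹³ Pa
7.10 × 10³ × 3.01 × 10¹³ / 4.68 × 10¹¹³ = 4.57 × 10⁻⁹⁷

4.57 × 10⁻⁹⁷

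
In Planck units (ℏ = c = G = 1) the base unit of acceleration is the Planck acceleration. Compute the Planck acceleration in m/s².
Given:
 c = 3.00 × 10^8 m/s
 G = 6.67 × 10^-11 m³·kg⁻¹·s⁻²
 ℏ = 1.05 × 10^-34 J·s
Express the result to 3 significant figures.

5.59 × 10^51 m/s²

a_P = √(c⁷/(ℏG))
  = √(3.12 × 10^103)
  = 5.59 × 10^51 m/s²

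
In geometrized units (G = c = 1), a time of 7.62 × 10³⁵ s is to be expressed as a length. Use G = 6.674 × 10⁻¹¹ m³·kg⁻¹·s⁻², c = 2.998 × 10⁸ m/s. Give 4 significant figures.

2.284 × 10⁴⁴ m

Time → length via c.
7.62 × 10³⁵ s × (c) = 2.284 × 10⁴⁴ m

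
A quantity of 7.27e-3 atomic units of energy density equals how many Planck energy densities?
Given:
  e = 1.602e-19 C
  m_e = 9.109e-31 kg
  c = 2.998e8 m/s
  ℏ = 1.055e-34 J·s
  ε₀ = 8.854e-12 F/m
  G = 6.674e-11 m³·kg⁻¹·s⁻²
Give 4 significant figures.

atomic unit of energy density: u_au = E_h/a₀³ = m_e⁴e¹⁰/((4πε₀)⁵ℏ⁸) = 2.929e13 J/m³
Planck energy density: u_P = c⁷/(ℏG²) = 4.632e113 J/m³
7.27e-3 × 2.929e13 / 4.632e113 = 4.597e-103

4.597e-103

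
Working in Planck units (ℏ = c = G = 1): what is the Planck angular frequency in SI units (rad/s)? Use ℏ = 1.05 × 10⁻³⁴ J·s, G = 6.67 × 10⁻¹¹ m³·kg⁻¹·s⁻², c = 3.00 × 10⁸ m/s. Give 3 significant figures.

The unique combination of the constants set to 1 with dimensions of angular frequency is ω_P = √(c⁵/(ℏG)).
  = √(3.47 × 10⁸⁶)
  = 1.86 × 10⁴³ rad/s

1.86 × 10⁴³ rad/s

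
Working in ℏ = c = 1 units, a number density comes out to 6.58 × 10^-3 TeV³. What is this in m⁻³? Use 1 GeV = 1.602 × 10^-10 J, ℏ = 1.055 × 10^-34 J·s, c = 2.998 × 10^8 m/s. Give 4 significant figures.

8.550 × 10^53 m⁻³

Number density is [L]⁻³ = [E]³/(ℏc)³.
1 GeV³ → 1/(ℏc)³ × (1 GeV in J)³ = 1.299 × 10^47 m⁻³.
Convert the energy scale: 6.58 × 10^-3 TeV³ = 6.58 × 10^6 GeV³.
Result: 6.58 × 10^6 × 1.299 × 10^47 = 8.550 × 10^53 m⁻³.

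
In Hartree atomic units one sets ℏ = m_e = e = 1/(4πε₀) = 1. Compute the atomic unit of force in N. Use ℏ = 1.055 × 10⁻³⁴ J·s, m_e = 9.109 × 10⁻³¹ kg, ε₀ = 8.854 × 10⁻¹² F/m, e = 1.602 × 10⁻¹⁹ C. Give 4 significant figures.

8.220 × 10⁻⁸ N

F_au = E_h/a₀ = m_e²e⁶/((4πε₀)³ℏ⁴)
E_h = 4.354 × 10⁻¹⁸ J
a₀ = 5.297 × 10⁻¹¹ m
E_h/a₀ = 8.220 × 10⁻⁸ N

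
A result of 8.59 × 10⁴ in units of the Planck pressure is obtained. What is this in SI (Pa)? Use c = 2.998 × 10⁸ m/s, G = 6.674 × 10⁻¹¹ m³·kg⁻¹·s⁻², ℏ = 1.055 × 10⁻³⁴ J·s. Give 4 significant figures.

3.979 × 10¹¹⁸ Pa

One Planck pressure: p_P = c⁷/(ℏG²) = 4.632 × 10¹¹³ Pa.
8.59 × 10⁴ × 4.632 × 10¹¹³ Pa = 3.979 × 10¹¹⁸ Pa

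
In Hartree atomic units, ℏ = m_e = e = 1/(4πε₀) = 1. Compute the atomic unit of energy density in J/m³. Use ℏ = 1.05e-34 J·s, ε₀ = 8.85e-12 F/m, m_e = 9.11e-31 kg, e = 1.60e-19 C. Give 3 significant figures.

3.01e13 J/m³

The unique combination of the constants set to 1 with dimensions of energy density is u_au = E_h/a₀³ = m_e⁴e¹⁰/((4πε₀)⁵ℏ⁸).
E_h = 4.38e-18 J
a₀ = 5.26e-11 m
E_h/a₀³ = 3.01e13 J/m³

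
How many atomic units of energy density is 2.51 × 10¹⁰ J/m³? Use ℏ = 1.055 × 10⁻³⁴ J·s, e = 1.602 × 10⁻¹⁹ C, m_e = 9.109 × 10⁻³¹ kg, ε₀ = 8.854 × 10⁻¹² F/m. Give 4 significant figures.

atomic unit of energy density: u_au = E_h/a₀³ = m_e⁴e¹⁰/((4πε₀)⁵ℏ⁸) = 2.929 × 10¹³ J/m³.
2.51 × 10¹⁰ / 2.929 × 10¹³ = 8.569 × 10⁻⁴

8.569 × 10⁻⁴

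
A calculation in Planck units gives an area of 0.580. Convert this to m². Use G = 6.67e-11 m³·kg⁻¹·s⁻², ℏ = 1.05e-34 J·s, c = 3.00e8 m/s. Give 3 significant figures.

1.50e-70 m²

One Planck area: A_P = ℏG/c³ = 2.59e-70 m².
0.580 × 2.59e-70 m² = 1.50e-70 m²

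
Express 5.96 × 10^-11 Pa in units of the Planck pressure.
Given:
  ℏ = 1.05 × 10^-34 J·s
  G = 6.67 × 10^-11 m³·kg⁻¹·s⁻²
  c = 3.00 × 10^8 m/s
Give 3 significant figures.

1.27 × 10^-124

Planck pressure: p_P = c⁷/(ℏG²) = 4.68 × 10^113 Pa.
5.96 × 10^-11 / 4.68 × 10^113 = 1.27 × 10^-124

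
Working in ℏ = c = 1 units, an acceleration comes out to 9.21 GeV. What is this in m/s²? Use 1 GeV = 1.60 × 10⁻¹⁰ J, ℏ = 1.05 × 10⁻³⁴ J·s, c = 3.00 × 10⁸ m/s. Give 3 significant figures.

4.21 × 10³³ m/s²

Acceleration is [L]/[T]² = c·[E]/ℏ.
1 GeV → c/ℏ × (1 GeV in J) = 4.57 × 10³² m/s².
Result: 9.21 × 4.57 × 10³² = 4.21 × 10³³ m/s².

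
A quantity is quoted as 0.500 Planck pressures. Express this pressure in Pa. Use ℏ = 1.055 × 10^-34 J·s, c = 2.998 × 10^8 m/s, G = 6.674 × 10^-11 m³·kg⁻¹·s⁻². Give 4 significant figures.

One Planck pressure: p_P = c⁷/(ℏG²) = 4.632 × 10^113 Pa.
0.500 × 4.632 × 10^113 Pa = 2.316 × 10^113 Pa

2.316 × 10^113 Pa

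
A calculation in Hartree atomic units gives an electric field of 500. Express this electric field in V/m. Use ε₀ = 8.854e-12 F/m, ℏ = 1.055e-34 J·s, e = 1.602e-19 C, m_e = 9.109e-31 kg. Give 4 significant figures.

One atomic unit of electric field: E_au = E_h/(e a₀) = m_e²e⁵/((4πε₀)³ℏ⁴) = 5.131e11 V/m.
500 × 5.131e11 V/m = 2.565e14 V/m

2.565e14 V/m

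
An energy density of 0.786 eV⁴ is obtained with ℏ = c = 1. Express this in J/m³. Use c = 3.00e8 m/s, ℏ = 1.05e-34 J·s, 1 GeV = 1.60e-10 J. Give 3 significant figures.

16.5 J/m³

[E]/[L]³ = [E]⁴/(ℏc)³; restore (ℏc)⁻³.
1 GeV⁴ → 1/(ℏc)³ × (1 GeV in J)⁴ = 2.10e37 J/m³.
Convert the energy scale: 0.786 eV⁴ = 7.86e-37 GeV⁴.
Result: 7.86e-37 × 2.10e37 = 16.5 J/m³.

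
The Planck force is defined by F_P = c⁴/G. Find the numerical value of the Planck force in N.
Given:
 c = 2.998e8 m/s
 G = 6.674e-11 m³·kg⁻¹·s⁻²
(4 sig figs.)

F_P = c⁴/G
  = 8.078e33 / 6.674e-11
  = 1.210e44 N

1.210e44 N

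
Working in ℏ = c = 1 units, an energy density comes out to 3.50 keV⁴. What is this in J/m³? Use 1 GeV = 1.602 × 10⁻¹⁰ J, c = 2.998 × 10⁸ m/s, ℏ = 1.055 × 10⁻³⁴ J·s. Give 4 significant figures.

7.286 × 10¹³ J/m³

[E]/[L]³ = [E]⁴/(ℏc)³; restore (ℏc)⁻³.
1 GeV⁴ → 1/(ℏc)³ × (1 GeV in J)⁴ = 2.082 × 10³⁷ J/m³.
Convert the energy scale: 3.50 keV⁴ = 3.50 × 10⁻²⁴ GeV⁴.
Result: 3.50 × 10⁻²⁴ × 2.082 × 10³⁷ = 7.286 × 10¹³ J/m³.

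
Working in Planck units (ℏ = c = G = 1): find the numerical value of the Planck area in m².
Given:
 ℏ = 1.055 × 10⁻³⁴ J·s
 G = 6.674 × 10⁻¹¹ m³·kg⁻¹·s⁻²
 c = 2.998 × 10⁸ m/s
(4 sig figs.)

2.613 × 10⁻⁷⁰ m²

From ℏ = c = G = 1 the area scale is A_P = ℏG/c³.
  = 7.041 × 10⁻⁴⁵ / 2.695 × 10²⁵
  = 2.613 × 10⁻⁷⁰ m²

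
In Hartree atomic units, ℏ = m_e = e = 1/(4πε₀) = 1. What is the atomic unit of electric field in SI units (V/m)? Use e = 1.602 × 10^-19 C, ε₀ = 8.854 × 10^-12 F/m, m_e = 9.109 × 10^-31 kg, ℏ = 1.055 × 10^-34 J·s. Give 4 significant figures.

The unique combination of the constants set to 1 with dimensions of electric field is E_au = E_h/(e a₀) = m_e²e⁵/((4πε₀)³ℏ⁴).
E_h = 4.354 × 10^-18 J
a₀ = 5.297 × 10^-11 m
E_h/(e·a₀) = 5.131 × 10^11 V/m

5.131 × 10^11 V/m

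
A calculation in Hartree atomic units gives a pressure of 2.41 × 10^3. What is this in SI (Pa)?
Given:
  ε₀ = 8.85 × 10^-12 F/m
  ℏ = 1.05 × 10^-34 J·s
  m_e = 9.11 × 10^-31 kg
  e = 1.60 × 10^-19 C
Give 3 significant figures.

One atomic unit of pressure: P_au = E_h/a₀³ = m_e⁴e¹⁰/((4πε₀)⁵ℏ⁸) = 3.01 × 10^13 Pa.
2.41 × 10^3 × 3.01 × 10^13 Pa = 7.26 × 10^16 Pa

7.26 × 10^16 Pa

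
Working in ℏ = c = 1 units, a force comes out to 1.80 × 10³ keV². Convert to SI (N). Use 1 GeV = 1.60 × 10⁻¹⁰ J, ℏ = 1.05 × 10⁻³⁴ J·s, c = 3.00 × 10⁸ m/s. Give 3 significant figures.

1.46 × 10⁻³ N

Force is [E]/[L] = [E]²/(ℏc); restore (ℏc)⁻¹.
1 GeV² → 1/(ℏc) × (1 GeV in J)² = 8.13 × 10⁵ N.
Convert the energy scale: 1.80 × 10³ keV² = 1.80 × 10⁻⁹ GeV².
Result: 1.80 × 10⁻⁹ × 8.13 × 10⁵ = 1.46 × 10⁻³ N.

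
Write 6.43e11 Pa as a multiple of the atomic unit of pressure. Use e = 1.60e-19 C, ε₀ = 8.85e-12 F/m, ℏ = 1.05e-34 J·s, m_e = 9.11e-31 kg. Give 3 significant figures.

0.0213

atomic unit of pressure: P_au = E_h/a₀³ = m_e⁴e¹⁰/((4πε₀)⁵ℏ⁸) = 3.01e13 Pa.
6.43e11 / 3.01e13 = 0.0213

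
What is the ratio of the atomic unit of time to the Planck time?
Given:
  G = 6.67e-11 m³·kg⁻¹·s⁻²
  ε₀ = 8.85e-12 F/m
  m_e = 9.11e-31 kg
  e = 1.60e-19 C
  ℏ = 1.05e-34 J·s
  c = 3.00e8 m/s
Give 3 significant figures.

4.47e26

atomic unit of time: τ_au = (4πε₀)²ℏ³/(m_e e⁴) = 2.40e-17 s
Planck time: t_P = √(ℏG/c⁵) = 5.37e-44 s
ratio = 2.40e-17 / 5.37e-44 = 4.47e26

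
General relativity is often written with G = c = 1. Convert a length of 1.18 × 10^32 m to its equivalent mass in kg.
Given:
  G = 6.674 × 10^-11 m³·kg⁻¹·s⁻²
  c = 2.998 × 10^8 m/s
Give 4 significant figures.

1.589 × 10^59 kg

Length → mass via c²/G.
1.18 × 10^32 m × (c²/G) = 1.589 × 10^59 kg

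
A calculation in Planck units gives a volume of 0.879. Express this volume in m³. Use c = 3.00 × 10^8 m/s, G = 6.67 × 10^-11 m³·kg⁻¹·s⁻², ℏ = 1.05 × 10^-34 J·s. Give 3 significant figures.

One Planck volume: V_P = (ℏG/c³)^(3/2) = 4.18 × 10^-105 m³.
0.879 × 4.18 × 10^-105 m³ = 3.67 × 10^-105 m³

3.67 × 10^-105 m³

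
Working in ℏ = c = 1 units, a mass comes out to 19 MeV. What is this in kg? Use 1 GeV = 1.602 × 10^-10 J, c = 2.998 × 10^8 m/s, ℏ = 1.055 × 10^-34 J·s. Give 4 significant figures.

3.387 × 10^-29 kg

Mass is [E]/c²; divide by c².
1 GeV → 1/c² × (1 GeV in J) = 1.782 × 10^-27 kg.
Convert the energy scale: 19 MeV = 0.0190 GeV.
Result: 0.0190 × 1.782 × 10^-27 = 3.387 × 10^-29 kg.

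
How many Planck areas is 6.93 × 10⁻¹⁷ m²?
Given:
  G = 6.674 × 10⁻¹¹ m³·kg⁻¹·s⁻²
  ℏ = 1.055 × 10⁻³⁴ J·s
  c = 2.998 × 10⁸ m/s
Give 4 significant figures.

2.652 × 10⁵³

Planck area: A_P = ℏG/c³ = 2.613 × 10⁻⁷⁰ m².
6.93 × 10⁻¹⁷ / 2.613 × 10⁻⁷⁰ = 2.652 × 10⁵³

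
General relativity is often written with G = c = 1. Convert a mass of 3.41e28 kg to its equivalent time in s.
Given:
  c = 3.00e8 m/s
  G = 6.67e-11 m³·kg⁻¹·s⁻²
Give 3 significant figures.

8.42e-8 s

Mass → time via G/c³.
3.41e28 kg × (G/c³) = 8.42e-8 s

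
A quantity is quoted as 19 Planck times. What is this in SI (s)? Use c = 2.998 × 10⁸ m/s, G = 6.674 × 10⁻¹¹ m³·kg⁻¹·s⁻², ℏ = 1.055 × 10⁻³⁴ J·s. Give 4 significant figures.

1.024 × 10⁻⁴² s

One Planck time: t_P = √(ℏG/c⁵) = 5.392 × 10⁻⁴⁴ s.
19 × 5.392 × 10⁻⁴⁴ s = 1.024 × 10⁻⁴² s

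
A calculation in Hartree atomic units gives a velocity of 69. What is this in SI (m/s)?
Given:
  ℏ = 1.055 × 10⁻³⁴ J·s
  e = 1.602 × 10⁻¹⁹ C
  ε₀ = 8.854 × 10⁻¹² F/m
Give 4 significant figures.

One atomic unit of velocity: v_au = e²/(4πε₀ℏ) = 2.186 × 10⁶ m/s.
69 × 2.186 × 10⁶ m/s = 1.509 × 10⁸ m/s

1.509 × 10⁸ m/s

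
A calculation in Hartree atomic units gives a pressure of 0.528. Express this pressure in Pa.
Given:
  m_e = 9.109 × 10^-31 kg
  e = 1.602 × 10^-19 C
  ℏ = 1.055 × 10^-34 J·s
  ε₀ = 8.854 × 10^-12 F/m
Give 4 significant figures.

1.547 × 10^13 Pa

One atomic unit of pressure: P_au = E_h/a₀³ = m_e⁴e¹⁰/((4πε₀)⁵ℏ⁸) = 2.929 × 10^13 Pa.
0.528 × 2.929 × 10^13 Pa = 1.547 × 10^13 Pa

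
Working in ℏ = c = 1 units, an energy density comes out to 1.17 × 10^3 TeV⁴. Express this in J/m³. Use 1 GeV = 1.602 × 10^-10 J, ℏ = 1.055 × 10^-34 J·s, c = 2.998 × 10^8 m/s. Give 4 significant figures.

[E]/[L]³ = [E]⁴/(ℏc)³; restore (ℏc)⁻³.
1 GeV⁴ → 1/(ℏc)³ × (1 GeV in J)⁴ = 2.082 × 10^37 J/m³.
Convert the energy scale: 1.17 × 10^3 TeV⁴ = 1.17 × 10^15 GeV⁴.
Result: 1.17 × 10^15 × 2.082 × 10^37 = 2.435 × 10^52 J/m³.

2.435 × 10^52 J/m³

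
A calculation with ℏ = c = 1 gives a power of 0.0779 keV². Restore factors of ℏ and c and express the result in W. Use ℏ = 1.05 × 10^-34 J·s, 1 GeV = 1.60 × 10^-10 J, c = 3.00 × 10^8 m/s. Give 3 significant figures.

19 W

Power is [E]/[T] = [E]²/ℏ.
1 GeV² → 1/ℏ × (1 GeV in J)² = 2.44 × 10^14 W.
Convert the energy scale: 0.0779 keV² = 7.79 × 10^-14 GeV².
Result: 7.79 × 10^-14 × 2.44 × 10^14 = 19 W.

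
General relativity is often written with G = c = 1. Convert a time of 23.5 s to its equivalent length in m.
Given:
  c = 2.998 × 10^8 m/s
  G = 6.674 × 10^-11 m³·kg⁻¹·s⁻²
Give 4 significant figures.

7.045 × 10^9 m

Time → length via c.
23.5 s × (c) = 7.045 × 10^9 m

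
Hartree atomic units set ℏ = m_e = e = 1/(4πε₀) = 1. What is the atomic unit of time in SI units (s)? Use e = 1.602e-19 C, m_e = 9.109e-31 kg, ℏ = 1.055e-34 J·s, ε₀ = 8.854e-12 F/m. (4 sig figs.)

Dimensional analysis gives τ_au = (4πε₀)²ℏ³/(m_e e⁴).
E_h = 4.354e-18 J
ℏ/E_h = 2.423e-17 s

2.423e-17 s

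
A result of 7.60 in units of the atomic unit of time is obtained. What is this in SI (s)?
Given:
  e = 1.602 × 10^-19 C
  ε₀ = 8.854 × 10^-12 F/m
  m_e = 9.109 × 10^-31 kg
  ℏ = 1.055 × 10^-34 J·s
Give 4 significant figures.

One atomic unit of time: τ_au = (4πε₀)²ℏ³/(m_e e⁴) = 2.423 × 10^-17 s.
7.60 × 2.423 × 10^-17 s = 1.841 × 10^-16 s

1.841 × 10^-16 s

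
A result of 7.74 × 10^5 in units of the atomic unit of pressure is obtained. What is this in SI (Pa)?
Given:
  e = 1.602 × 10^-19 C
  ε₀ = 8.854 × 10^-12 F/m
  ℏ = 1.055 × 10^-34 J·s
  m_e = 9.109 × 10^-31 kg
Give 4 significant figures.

2.267 × 10^19 Pa

One atomic unit of pressure: P_au = E_h/a₀³ = m_e⁴e¹⁰/((4πε₀)⁵ℏ⁸) = 2.929 × 10^13 Pa.
7.74 × 10^5 × 2.929 × 10^13 Pa = 2.267 × 10^19 Pa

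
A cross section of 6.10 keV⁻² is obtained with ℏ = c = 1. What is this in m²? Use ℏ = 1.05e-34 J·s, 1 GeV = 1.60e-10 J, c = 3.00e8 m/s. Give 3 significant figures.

Area is [L]² = [E]⁻²·(ℏc)²; restore (ℏc)².
1 GeV⁻² → (ℏc)² × (1 GeV in J)⁻² = 3.88e-32 m².
Convert the energy scale: 6.10 keV⁻² = 6.10e12 GeV⁻².
Result: 6.10e12 × 3.88e-32 = 2.36e-19 m².

2.36e-19 m²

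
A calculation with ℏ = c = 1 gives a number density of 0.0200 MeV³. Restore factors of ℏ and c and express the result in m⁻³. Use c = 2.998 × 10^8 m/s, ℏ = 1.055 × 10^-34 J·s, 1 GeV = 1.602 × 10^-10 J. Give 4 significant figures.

2.599 × 10^36 m⁻³

Number density is [L]⁻³ = [E]³/(ℏc)³.
1 GeV³ → 1/(ℏc)³ × (1 GeV in J)³ = 1.299 × 10^47 m⁻³.
Convert the energy scale: 0.0200 MeV³ = 2.00 × 10^-11 GeV³.
Result: 2.00 × 10^-11 × 1.299 × 10^47 = 2.599 × 10^36 m⁻³.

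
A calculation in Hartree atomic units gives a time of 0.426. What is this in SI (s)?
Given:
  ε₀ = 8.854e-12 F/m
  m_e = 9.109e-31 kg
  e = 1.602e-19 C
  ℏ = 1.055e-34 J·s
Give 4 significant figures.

One atomic unit of time: τ_au = (4πε₀)²ℏ³/(m_e e⁴) = 2.423e-17 s.
0.426 × 2.423e-17 s = 1.032e-17 s

1.032e-17 s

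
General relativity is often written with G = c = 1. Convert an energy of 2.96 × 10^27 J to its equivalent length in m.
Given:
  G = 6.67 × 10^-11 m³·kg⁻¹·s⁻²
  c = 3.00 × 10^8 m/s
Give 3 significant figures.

Energy → length via G/c⁴.
2.96 × 10^27 J × (G/c⁴) = 2.44 × 10^-17 m

2.44 × 10^-17 m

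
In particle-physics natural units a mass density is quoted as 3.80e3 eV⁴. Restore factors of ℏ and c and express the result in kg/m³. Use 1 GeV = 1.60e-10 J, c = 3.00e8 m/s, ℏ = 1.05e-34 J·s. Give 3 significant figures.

Mass density is [E]/(c²[L]³) = [E]⁴/(ℏ³c⁵).
1 GeV⁴ → 1/(ℏ³c⁵) × (1 GeV in J)⁴ = 2.33e20 kg/m³.
Convert the energy scale: 3.80e3 eV⁴ = 3.80e-33 GeV⁴.
Result: 3.80e-33 × 2.33e20 = 8.85e-13 kg/m³.

8.85e-13 kg/m³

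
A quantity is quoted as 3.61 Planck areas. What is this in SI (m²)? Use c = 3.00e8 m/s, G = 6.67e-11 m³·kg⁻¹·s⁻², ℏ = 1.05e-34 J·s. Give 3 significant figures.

9.36e-70 m²

One Planck area: A_P = ℏG/c³ = 2.59e-70 m².
3.61 × 2.59e-70 m² = 9.36e-70 m²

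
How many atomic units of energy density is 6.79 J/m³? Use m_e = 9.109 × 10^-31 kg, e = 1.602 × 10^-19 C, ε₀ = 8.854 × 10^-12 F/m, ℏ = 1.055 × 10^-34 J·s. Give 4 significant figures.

atomic unit of energy density: u_au = E_h/a₀³ = m_e⁴e¹⁰/((4πε₀)⁵ℏ⁸) = 2.929 × 10^13 J/m³.
6.79 / 2.929 × 10^13 = 2.318 × 10^-13

2.318 × 10^-13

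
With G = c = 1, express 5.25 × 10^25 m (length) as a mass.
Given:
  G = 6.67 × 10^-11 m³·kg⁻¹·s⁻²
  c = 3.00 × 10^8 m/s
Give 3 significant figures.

Length → mass via c²/G.
5.25 × 10^25 m × (c²/G) = 7.08 × 10^52 kg

7.08 × 10^52 kg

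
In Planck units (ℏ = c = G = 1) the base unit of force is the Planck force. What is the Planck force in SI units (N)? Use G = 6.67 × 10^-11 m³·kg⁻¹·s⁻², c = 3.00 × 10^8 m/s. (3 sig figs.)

F_P = c⁴/G
  = 8.10 × 10^33 / 6.67 × 10^-11
  = 1.21 × 10^44 N

1.21 × 10^44 N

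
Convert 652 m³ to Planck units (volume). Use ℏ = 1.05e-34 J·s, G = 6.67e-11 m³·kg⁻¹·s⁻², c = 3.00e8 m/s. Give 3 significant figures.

Planck volume: V_P = (ℏG/c³)^(3/2) = 4.18e-105 m³.
652 / 4.18e-105 = 1.56e107

1.56e107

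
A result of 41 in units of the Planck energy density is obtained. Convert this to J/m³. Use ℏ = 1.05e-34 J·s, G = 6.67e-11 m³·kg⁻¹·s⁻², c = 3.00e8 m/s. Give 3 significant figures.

1.92e115 J/m³

One Planck energy density: u_P = c⁷/(ℏG²) = 4.68e113 J/m³.
41 × 4.68e113 J/m³ = 1.92e115 J/m³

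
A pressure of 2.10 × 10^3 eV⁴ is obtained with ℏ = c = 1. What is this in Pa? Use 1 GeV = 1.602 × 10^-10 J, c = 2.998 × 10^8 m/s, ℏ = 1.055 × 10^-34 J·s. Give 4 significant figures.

4.371 × 10^4 Pa

Pressure is [E]/[L]³ = [E]⁴/(ℏc)³.
1 GeV⁴ → 1/(ℏc)³ × (1 GeV in J)⁴ = 2.082 × 10^37 Pa.
Convert the energy scale: 2.10 × 10^3 eV⁴ = 2.10 × 10^-33 GeV⁴.
Result: 2.10 × 10^-33 × 2.082 × 10^37 = 4.371 × 10^4 Pa.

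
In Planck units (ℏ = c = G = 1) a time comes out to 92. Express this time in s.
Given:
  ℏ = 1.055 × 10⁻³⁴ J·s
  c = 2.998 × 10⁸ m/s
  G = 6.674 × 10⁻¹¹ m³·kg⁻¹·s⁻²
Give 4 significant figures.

One Planck time: t_P = √(ℏG/c⁵) = 5.392 × 10⁻⁴⁴ s.
92 × 5.392 × 10⁻⁴⁴ s = 4.961 × 10⁻⁴² s

4.961 × 10⁻⁴² s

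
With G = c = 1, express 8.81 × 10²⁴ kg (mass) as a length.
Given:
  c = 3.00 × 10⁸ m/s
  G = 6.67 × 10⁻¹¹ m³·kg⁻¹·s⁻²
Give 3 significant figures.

6.53 × 10⁻³ m

In G = c = 1 units mass has dimensions of length; the conversion factor is G/c².
8.81 × 10²⁴ kg × (G/c²) = 6.53 × 10⁻³ m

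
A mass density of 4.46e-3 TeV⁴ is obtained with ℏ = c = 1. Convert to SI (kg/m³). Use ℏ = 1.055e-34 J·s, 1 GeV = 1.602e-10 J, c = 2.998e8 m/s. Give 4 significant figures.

Mass density is [E]/(c²[L]³) = [E]⁴/(ℏ³c⁵).
1 GeV⁴ → 1/(ℏ³c⁵) × (1 GeV in J)⁴ = 2.316e20 kg/m³.
Convert the energy scale: 4.46e-3 TeV⁴ = 4.46e9 GeV⁴.
Result: 4.46e9 × 2.316e20 = 1.033e30 kg/m³.

1.033e30 kg/m³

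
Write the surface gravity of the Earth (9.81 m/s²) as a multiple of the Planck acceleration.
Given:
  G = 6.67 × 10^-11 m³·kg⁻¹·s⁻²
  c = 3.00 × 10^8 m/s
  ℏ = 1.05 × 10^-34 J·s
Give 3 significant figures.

1.76 × 10^-51

Planck acceleration: a_P = √(c⁷/(ℏG)) = 5.59 × 10^51 m/s².
9.81 / 5.59 × 10^51 = 1.76 × 10^-51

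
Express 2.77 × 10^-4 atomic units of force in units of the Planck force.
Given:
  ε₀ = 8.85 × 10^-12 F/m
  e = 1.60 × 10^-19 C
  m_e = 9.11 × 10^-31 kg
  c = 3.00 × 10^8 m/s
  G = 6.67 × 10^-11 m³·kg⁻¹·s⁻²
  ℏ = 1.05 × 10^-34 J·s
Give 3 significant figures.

1.90 × 10^-55

atomic unit of force: F_au = E_h/a₀ = m_e²e⁶/((4πε₀)³ℏ⁴) = 8.33 × 10^-8 N
Planck force: F_P = c⁴/G = 1.21 × 10^44 N
2.77 × 10^-4 × 8.33 × 10^-8 / 1.21 × 10^44 = 1.90 × 10^-55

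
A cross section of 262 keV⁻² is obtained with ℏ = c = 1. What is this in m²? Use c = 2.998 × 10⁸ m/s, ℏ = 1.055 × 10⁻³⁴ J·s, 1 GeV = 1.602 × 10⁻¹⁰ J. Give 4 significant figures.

1.021 × 10⁻¹⁷ m²

Area is [L]² = [E]⁻²·(ℏc)²; restore (ℏc)².
1 GeV⁻² → (ℏc)² × (1 GeV in J)⁻² = 3.898 × 10⁻³² m².
Convert the energy scale: 262 keV⁻² = 2.62 × 10¹⁴ GeV⁻².
Result: 2.62 × 10¹⁴ × 3.898 × 10⁻³² = 1.021 × 10⁻¹⁷ m².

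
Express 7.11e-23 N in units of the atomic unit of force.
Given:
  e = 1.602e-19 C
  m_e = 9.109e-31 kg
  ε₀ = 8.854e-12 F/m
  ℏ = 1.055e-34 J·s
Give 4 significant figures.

atomic unit of force: F_au = E_h/a₀ = m_e²e⁶/((4πε₀)³ℏ⁴) = 8.220e-8 N.
7.11e-23 / 8.220e-8 = 8.650e-16

8.650e-16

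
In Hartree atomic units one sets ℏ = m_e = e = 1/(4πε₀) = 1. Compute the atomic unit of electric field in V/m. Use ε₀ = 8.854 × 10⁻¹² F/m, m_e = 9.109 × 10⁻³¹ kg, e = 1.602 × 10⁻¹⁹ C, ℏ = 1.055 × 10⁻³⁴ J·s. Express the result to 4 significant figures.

E_au = E_h/(e a₀) = m_e²e⁵/((4πε₀)³ℏ⁴)
E_h = 4.354 × 10⁻¹⁸ J
a₀ = 5.297 × 10⁻¹¹ m
E_h/(e·a₀) = 5.131 × 10¹¹ V/m

5.131 × 10¹¹ V/m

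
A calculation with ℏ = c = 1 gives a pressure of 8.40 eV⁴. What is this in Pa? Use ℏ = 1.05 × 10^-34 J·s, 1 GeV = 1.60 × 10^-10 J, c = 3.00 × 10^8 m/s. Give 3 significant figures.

Pressure is [E]/[L]³ = [E]⁴/(ℏc)³.
1 GeV⁴ → 1/(ℏc)³ × (1 GeV in J)⁴ = 2.10 × 10^37 Pa.
Convert the energy scale: 8.40 eV⁴ = 8.40 × 10^-36 GeV⁴.
Result: 8.40 × 10^-36 × 2.10 × 10^37 = 176 Pa.

176 Pa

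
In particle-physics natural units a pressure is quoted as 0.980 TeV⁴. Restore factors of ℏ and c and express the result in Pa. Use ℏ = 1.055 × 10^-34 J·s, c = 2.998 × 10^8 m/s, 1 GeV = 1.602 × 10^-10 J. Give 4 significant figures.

2.040 × 10^49 Pa

Pressure is [E]/[L]³ = [E]⁴/(ℏc)³.
1 GeV⁴ → 1/(ℏc)³ × (1 GeV in J)⁴ = 2.082 × 10^37 Pa.
Convert the energy scale: 0.980 TeV⁴ = 9.80 × 10^11 GeV⁴.
Result: 9.80 × 10^11 × 2.082 × 10^37 = 2.040 × 10^49 Pa.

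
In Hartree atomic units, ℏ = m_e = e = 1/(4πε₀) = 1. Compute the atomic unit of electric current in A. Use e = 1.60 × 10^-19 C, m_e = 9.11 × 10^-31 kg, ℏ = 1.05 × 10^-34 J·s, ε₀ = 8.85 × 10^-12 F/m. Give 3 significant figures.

6.67 × 10^-3 A

From ℏ = m_e = e = 1/(4πε₀) = 1 the current scale is I_au = e E_h/ℏ = m_e e⁵/((4πε₀)²ℏ³).
E_h = 4.38 × 10^-18 J
e·E_h/ℏ = 6.67 × 10^-3 A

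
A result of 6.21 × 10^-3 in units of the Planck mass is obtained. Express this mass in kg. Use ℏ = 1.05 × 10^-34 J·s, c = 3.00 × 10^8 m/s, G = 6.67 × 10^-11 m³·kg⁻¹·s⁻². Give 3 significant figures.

One Planck mass: m_P = √(ℏc/G) = 2.17 × 10^-8 kg.
6.21 × 10^-3 × 2.17 × 10^-8 kg = 1.35 × 10^-10 kg

1.35 × 10^-10 kg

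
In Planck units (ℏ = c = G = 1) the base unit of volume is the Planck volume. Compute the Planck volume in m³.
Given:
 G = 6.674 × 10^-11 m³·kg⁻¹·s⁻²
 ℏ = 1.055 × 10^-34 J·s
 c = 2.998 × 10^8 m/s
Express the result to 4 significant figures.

4.224 × 10^-105 m³

V_P = (ℏG/c³)^(3/2)
  = √(1.784 × 10^-209)
  = 4.224 × 10^-105 m³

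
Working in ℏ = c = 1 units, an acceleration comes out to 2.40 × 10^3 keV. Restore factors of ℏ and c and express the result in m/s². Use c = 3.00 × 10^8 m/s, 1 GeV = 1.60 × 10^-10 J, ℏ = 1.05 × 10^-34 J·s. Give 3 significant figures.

Acceleration is [L]/[T]² = c·[E]/ℏ.
1 GeV → c/ℏ × (1 GeV in J) = 4.57 × 10^32 m/s².
Convert the energy scale: 2.40 × 10^3 keV = 2.40 × 10^-3 GeV.
Result: 2.40 × 10^-3 × 4.57 × 10^32 = 1.10 × 10^30 m/s².

1.10 × 10^30 m/s²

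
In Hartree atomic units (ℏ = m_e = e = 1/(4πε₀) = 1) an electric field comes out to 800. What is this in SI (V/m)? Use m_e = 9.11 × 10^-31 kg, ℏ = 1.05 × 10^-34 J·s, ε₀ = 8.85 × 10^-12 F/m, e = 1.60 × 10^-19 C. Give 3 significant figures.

One atomic unit of electric field: E_au = E_h/(e a₀) = m_e²e⁵/((4πε₀)³ℏ⁴) = 5.20 × 10^11 V/m.
800 × 5.20 × 10^11 V/m = 4.16 × 10^14 V/m

4.16 × 10^14 V/m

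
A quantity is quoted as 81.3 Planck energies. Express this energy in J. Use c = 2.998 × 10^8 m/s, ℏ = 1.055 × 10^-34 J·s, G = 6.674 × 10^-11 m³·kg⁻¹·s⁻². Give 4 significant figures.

1.591 × 10^11 J

One Planck energy: E_P = √(ℏc⁵/G) = 1.957 × 10^9 J.
81.3 × 1.957 × 10^9 J = 1.591 × 10^11 J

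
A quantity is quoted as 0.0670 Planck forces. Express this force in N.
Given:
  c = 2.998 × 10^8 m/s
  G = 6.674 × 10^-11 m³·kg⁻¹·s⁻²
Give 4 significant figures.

One Planck force: F_P = c⁴/G = 1.210 × 10^44 N.
0.0670 × 1.210 × 10^44 N = 8.110 × 10^42 N

8.110 × 10^42 N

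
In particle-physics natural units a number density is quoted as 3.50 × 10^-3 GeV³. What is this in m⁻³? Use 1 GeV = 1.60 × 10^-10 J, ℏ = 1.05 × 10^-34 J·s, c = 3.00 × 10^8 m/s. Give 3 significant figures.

4.59 × 10^44 m⁻³

Number density is [L]⁻³ = [E]³/(ℏc)³.
1 GeV³ → 1/(ℏc)³ × (1 GeV in J)³ = 1.31 × 10^47 m⁻³.
Result: 3.50 × 10^-3 × 1.31 × 10^47 = 4.59 × 10^44 m⁻³.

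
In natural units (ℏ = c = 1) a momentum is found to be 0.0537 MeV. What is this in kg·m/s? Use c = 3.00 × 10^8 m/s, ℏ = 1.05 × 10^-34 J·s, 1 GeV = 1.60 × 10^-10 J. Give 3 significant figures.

2.86 × 10^-23 kg·m/s

Momentum is [E]/c; divide by c.
1 GeV → 1/c × (1 GeV in J) = 5.33 × 10^-19 kg·m/s.
Convert the energy scale: 0.0537 MeV = 5.37 × 10^-5 GeV.
Result: 5.37 × 10^-5 × 5.33 × 10^-19 = 2.86 × 10^-23 kg·m/s.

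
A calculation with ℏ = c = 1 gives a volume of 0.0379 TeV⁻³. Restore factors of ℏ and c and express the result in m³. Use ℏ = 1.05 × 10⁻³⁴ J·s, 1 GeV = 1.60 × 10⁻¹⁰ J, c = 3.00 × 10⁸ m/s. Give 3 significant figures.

2.89 × 10⁻⁵⁸ m³

Volume is [L]³ = [E]⁻³·(ℏc)³.
1 GeV⁻³ → (ℏc)³ × (1 GeV in J)⁻³ = 7.63 × 10⁻⁴⁸ m³.
Convert the energy scale: 0.0379 TeV⁻³ = 3.79 × 10⁻¹¹ GeV⁻³.
Result: 3.79 × 10⁻¹¹ × 7.63 × 10⁻⁴⁸ = 2.89 × 10⁻⁵⁸ m³.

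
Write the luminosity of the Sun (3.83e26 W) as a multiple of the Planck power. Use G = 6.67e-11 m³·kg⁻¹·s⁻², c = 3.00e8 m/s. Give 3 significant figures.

1.05e-26

Planck power: P_P = c⁵/G = 3.64e52 W.
3.83e26 / 3.64e52 = 1.05e-26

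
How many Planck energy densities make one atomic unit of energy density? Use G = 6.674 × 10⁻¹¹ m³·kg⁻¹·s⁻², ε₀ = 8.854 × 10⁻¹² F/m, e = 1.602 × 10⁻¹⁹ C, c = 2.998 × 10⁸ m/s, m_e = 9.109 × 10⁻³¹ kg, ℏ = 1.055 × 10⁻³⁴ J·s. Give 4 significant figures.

6.323 × 10⁻¹⁰¹

atomic unit of energy density: u_au = E_h/a₀³ = m_e⁴e¹⁰/((4πε₀)⁵ℏ⁸) = 2.929 × 10¹³ J/m³
Planck energy density: u_P = c⁷/(ℏG²) = 4.632 × 10¹¹³ J/m³
ratio = 2.929 × 10¹³ / 4.632 × 10¹¹³ = 6.323 × 10⁻¹⁰¹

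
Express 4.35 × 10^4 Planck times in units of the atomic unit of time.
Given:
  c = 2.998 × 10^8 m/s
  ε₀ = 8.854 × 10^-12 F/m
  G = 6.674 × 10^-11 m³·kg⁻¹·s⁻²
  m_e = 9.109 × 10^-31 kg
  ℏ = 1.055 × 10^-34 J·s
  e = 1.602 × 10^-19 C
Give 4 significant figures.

9.680 × 10^-23

Planck time: t_P = √(ℏG/c⁵) = 5.392 × 10^-44 s
atomic unit of time: τ_au = (4πε₀)²ℏ³/(m_e e⁴) = 2.423 × 10^-17 s
4.35 × 10^4 × 5.392 × 10^-44 / 2.423 × 10^-17 = 9.680 × 10^-23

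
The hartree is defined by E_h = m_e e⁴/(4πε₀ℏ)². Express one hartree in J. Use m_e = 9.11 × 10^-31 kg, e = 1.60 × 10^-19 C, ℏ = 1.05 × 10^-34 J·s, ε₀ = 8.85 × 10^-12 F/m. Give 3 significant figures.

4.38 × 10^-18 J

E_h = m_e e⁴/(4πε₀ℏ)²
  = 5.97 × 10^-106 / 1.36 × 10^-88
  = 4.38 × 10^-18 J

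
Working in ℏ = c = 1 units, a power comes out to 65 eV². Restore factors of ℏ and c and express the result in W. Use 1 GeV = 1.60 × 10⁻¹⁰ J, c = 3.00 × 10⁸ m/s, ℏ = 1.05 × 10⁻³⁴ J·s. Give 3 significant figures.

Power is [E]/[T] = [E]²/ℏ.
1 GeV² → 1/ℏ × (1 GeV in J)² = 2.44 × 10¹⁴ W.
Convert the energy scale: 65 eV² = 6.50 × 10⁻¹⁷ GeV².
Result: 6.50 × 10⁻¹⁷ × 2.44 × 10¹⁴ = 0.0158 W.

0.0158 W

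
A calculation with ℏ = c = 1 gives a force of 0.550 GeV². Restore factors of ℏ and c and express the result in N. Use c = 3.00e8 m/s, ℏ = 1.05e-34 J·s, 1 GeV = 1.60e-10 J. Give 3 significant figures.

Force is [E]/[L] = [E]²/(ℏc); restore (ℏc)⁻¹.
1 GeV² → 1/(ℏc) × (1 GeV in J)² = 8.13e5 N.
Result: 0.550 × 8.13e5 = 4.47e5 N.

4.47e5 N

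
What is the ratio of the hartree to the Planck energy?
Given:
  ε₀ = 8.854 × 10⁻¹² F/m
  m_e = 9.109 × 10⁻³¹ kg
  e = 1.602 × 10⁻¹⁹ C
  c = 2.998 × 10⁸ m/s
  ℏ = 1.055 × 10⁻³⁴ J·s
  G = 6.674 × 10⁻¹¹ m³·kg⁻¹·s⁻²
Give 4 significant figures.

hartree: E_h = m_e e⁴/(4πε₀ℏ)² = 4.354 × 10⁻¹⁸ J
Planck energy: E_P = √(ℏc⁵/G) = 1.957 × 10⁹ J
ratio = 4.354 × 10⁻¹⁸ / 1.957 × 10⁹ = 2.225 × 10⁻²⁷

2.225 × 10⁻²⁷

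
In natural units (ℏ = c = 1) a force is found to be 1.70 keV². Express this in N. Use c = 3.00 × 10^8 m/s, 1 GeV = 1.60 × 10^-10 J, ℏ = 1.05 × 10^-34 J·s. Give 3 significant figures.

1.38 × 10^-6 N

Force is [E]/[L] = [E]²/(ℏc); restore (ℏc)⁻¹.
1 GeV² → 1/(ℏc) × (1 GeV in J)² = 8.13 × 10^5 N.
Convert the energy scale: 1.70 keV² = 1.70 × 10^-12 GeV².
Result: 1.70 × 10^-12 × 8.13 × 10^5 = 1.38 × 10^-6 N.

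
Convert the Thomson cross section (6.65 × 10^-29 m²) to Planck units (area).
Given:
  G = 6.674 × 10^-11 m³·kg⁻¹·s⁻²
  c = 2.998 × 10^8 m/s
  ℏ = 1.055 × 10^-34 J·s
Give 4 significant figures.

2.545 × 10^41

Planck area: A_P = ℏG/c³ = 2.613 × 10^-70 m².
6.65 × 10^-29 / 2.613 × 10^-70 = 2.545 × 10^41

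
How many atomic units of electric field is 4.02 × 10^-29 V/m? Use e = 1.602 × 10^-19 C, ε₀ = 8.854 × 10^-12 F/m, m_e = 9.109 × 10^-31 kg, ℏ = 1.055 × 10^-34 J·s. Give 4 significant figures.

7.835 × 10^-41

atomic unit of electric field: E_au = E_h/(e a₀) = m_e²e⁵/((4πε₀)³ℏ⁴) = 5.131 × 10^11 V/m.
4.02 × 10^-29 / 5.131 × 10^11 = 7.835 × 10^-41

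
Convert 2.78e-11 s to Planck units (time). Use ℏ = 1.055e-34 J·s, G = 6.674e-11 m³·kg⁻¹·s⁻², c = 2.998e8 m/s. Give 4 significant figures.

Planck time: t_P = √(ℏG/c⁵) = 5.392e-44 s.
2.78e-11 / 5.392e-44 = 5.156e32

5.156e32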